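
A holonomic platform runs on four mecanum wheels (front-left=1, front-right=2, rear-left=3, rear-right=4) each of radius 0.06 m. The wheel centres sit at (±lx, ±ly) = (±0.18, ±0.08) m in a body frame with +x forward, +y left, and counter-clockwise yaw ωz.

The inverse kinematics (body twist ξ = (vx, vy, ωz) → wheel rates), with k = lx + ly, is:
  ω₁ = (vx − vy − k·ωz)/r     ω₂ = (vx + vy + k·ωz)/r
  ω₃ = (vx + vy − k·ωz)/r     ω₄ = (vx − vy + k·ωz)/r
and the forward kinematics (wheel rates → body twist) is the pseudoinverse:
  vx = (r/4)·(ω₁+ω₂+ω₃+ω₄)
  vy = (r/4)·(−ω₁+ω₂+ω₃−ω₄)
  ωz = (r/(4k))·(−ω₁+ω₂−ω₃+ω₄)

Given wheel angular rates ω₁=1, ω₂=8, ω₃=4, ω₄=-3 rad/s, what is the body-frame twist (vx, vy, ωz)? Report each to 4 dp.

(0.1500, 0.2100, 0.0000)

k = lx + ly = 0.18 + 0.08 = 0.2600
ω₁+ω₂+ω₃+ω₄ = 10.0000  →  vx = (0.06/4)·10.0000 = 0.1500
−ω₁+ω₂+ω₃−ω₄ = 14.0000  →  vy = (0.06/4)·14.0000 = 0.2100
−ω₁+ω₂−ω₃+ω₄ = 0.0000  →  ωz = (0.06/1.0400)·0.0000 = 0.0000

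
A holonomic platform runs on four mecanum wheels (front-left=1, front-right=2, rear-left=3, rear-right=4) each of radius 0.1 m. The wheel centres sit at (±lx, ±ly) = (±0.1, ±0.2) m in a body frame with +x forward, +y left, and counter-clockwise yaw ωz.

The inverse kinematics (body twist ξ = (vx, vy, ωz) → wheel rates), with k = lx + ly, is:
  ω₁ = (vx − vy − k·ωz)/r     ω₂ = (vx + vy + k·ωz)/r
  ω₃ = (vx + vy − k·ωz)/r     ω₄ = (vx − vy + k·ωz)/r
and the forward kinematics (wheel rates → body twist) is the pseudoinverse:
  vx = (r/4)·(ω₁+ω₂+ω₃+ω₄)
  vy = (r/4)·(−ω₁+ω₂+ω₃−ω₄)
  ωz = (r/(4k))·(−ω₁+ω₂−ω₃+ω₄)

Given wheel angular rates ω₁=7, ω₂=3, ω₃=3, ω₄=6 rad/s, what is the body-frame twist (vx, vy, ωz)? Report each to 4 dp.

k = lx + ly = 0.1 + 0.2 = 0.3000
ω₁+ω₂+ω₃+ω₄ = 19.0000  →  vx = (0.1/4)·19.0000 = 0.4750
−ω₁+ω₂+ω₃−ω₄ = -7.0000  →  vy = (0.1/4)·-7.0000 = -0.1750
−ω₁+ω₂−ω₃+ω₄ = -1.0000  →  ωz = (0.1/1.2000)·-1.0000 = -0.0833

(0.4750, -0.1750, -0.0833)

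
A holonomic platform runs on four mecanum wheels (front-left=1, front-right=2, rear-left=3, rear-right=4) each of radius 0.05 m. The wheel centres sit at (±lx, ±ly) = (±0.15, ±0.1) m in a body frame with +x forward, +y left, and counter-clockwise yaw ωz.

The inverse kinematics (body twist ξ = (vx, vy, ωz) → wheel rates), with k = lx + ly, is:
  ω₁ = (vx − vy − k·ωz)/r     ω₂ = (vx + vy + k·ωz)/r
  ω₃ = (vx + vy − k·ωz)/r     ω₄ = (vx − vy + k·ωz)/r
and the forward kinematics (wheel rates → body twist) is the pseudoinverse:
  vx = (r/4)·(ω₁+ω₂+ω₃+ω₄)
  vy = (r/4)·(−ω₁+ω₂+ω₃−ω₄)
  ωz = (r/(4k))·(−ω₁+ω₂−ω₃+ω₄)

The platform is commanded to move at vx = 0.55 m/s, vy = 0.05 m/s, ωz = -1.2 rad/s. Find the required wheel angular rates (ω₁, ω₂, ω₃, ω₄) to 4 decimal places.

k = lx + ly = 0.15 + 0.1 = 0.2500;  k·ωz = 0.2500·-1.2 = -0.3000
ω₁ (FL) = (vx − vy − k·ωz)/r = 0.8000/0.05 = 16.0000
ω₂ (FR) = (vx + vy + k·ωz)/r = 0.3000/0.05 = 6.0000
ω₃ (RL) = (vx + vy − k·ωz)/r = 0.9000/0.05 = 18.0000
ω₄ (RR) = (vx − vy + k·ωz)/r = 0.2000/0.05 = 4.0000

(16.0000, 6.0000, 18.0000, 4.0000)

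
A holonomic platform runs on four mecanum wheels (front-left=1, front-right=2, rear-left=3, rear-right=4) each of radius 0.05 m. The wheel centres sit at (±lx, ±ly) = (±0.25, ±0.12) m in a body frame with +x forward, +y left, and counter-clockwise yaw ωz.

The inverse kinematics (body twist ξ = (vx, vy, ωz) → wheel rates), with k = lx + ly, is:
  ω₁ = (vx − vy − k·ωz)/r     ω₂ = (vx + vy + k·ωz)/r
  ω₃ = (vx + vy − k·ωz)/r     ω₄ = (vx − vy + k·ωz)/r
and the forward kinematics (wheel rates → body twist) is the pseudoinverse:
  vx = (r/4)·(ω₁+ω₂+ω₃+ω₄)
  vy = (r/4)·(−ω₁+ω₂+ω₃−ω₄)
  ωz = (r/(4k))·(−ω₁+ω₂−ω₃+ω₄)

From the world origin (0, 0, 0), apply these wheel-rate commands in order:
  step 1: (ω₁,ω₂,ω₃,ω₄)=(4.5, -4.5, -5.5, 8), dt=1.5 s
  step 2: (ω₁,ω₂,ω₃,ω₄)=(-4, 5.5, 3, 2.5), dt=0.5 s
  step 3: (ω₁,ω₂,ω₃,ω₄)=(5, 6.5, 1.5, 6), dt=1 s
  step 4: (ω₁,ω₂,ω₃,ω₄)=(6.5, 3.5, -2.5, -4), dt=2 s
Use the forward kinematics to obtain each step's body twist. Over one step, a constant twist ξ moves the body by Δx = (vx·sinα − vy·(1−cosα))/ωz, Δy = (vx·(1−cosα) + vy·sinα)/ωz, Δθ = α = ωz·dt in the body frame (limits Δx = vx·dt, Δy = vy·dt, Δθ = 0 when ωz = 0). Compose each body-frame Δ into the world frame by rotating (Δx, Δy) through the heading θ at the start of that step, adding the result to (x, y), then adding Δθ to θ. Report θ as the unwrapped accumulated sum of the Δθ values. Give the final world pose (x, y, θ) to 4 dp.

step 1: ξ=(vx,vy,ωz)=(0.0312, -0.2812, 0.1520), dt=1.5 → body Δ=(0.0944, -0.4129, 0.2280) → world pose (0.0944, -0.4129, 0.2280)
step 2: ξ=(vx,vy,ωz)=(0.0875, 0.1250, 0.3041), dt=0.5 → body Δ=(0.0388, 0.0656, 0.1520) → world pose (0.1174, -0.3402, 0.3801)
step 3: ξ=(vx,vy,ωz)=(0.2375, -0.0375, 0.2027), dt=1.0 → body Δ=(0.2397, -0.0133, 0.2027) → world pose (0.3449, -0.2636, 0.5828)
step 4: ξ=(vx,vy,ωz)=(0.0438, -0.0187, -0.1520), dt=2.0 → body Δ=(0.0805, -0.0501, -0.3041) → world pose (0.4397, -0.2612, 0.2787)

(0.4397, -0.2612, 0.2787)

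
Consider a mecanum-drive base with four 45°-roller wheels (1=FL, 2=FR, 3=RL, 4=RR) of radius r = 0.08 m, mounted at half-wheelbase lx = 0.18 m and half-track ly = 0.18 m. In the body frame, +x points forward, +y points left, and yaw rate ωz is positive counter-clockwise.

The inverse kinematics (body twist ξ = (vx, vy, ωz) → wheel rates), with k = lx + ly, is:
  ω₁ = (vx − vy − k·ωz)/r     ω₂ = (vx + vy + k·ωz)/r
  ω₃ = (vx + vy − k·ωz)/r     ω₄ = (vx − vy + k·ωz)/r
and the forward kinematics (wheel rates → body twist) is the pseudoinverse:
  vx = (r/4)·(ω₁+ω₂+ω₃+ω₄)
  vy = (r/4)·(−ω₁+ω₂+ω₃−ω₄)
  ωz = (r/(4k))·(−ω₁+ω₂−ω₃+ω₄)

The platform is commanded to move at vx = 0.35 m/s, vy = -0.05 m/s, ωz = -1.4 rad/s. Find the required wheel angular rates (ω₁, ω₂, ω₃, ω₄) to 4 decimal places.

k = lx + ly = 0.18 + 0.18 = 0.3600;  k·ωz = 0.3600·-1.4 = -0.5040
ω₁ (FL) = (vx − vy − k·ωz)/r = 0.9040/0.08 = 11.3000
ω₂ (FR) = (vx + vy + k·ωz)/r = -0.2040/0.08 = -2.5500
ω₃ (RL) = (vx + vy − k·ωz)/r = 0.8040/0.08 = 10.0500
ω₄ (RR) = (vx − vy + k·ωz)/r = -0.1040/0.08 = -1.3000

(11.3000, -2.5500, 10.0500, -1.3000)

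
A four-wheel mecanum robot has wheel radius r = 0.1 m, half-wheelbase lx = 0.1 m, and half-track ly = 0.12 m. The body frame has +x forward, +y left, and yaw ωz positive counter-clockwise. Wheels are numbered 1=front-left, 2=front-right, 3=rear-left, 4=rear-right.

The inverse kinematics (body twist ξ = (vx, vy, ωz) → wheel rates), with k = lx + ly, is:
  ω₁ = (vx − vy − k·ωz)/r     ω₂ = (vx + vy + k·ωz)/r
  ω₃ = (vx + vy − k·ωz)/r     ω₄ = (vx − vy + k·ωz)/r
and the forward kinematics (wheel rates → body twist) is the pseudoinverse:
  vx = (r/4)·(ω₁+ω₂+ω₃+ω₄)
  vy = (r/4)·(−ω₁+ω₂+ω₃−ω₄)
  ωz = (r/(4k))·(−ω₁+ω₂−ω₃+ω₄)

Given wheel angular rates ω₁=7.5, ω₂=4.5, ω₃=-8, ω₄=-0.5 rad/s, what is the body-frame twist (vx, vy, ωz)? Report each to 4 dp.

(0.0875, -0.2625, 0.5114)

k = lx + ly = 0.1 + 0.12 = 0.2200
ω₁+ω₂+ω₃+ω₄ = 3.5000  →  vx = (0.1/4)·3.5000 = 0.0875
−ω₁+ω₂+ω₃−ω₄ = -10.5000  →  vy = (0.1/4)·-10.5000 = -0.2625
−ω₁+ω₂−ω₃+ω₄ = 4.5000  →  ωz = (0.1/0.8800)·4.5000 = 0.5114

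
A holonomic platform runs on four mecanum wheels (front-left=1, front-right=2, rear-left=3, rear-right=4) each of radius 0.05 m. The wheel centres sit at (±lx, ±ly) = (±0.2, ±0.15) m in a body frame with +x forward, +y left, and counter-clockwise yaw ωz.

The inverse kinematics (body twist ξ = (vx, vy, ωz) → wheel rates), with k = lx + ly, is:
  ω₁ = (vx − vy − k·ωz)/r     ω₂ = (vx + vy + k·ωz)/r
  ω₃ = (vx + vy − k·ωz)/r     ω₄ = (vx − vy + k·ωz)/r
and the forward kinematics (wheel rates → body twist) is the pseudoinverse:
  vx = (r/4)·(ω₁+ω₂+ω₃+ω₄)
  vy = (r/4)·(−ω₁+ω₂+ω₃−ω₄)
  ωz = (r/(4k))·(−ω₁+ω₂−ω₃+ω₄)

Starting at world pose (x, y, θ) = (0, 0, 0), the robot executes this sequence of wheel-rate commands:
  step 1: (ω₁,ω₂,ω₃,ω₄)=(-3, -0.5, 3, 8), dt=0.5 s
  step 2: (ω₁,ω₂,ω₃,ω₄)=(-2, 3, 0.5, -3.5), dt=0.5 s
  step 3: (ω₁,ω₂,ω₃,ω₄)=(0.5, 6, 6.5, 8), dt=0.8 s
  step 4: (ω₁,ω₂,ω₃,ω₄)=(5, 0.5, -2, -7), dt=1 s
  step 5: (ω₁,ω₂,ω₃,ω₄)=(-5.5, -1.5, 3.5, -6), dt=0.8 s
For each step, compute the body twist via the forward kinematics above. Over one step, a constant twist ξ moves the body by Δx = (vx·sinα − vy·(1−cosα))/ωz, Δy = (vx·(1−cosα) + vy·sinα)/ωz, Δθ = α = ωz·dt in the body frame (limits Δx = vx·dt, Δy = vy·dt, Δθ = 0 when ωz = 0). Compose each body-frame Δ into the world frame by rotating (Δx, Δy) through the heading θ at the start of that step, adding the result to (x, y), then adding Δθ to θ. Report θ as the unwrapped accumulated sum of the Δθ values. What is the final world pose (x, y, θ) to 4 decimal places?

(0.0908, 0.2714, -0.1446)

step 1: ξ=(vx,vy,ωz)=(0.0938, -0.0312, 0.2679), dt=0.5 → body Δ=(0.0478, -0.0124, 0.1339) → world pose (0.0478, -0.0124, 0.1339)
step 2: ξ=(vx,vy,ωz)=(-0.0250, 0.1125, 0.0357), dt=0.5 → body Δ=(-0.0130, 0.0561, 0.0179) → world pose (0.0274, 0.0415, 0.1518)
step 3: ξ=(vx,vy,ωz)=(0.2625, 0.0500, 0.2500), dt=0.8 → body Δ=(0.2046, 0.0607, 0.2000) → world pose (0.2205, 0.1324, 0.3518)
step 4: ξ=(vx,vy,ωz)=(-0.0438, 0.0063, -0.3393), dt=1.0 → body Δ=(-0.0419, 0.0135, -0.3393) → world pose (0.1765, 0.1306, 0.0125)
step 5: ξ=(vx,vy,ωz)=(-0.1188, 0.1688, -0.1964), dt=0.8 → body Δ=(-0.0840, 0.1419, -0.1571) → world pose (0.0908, 0.2714, -0.1446)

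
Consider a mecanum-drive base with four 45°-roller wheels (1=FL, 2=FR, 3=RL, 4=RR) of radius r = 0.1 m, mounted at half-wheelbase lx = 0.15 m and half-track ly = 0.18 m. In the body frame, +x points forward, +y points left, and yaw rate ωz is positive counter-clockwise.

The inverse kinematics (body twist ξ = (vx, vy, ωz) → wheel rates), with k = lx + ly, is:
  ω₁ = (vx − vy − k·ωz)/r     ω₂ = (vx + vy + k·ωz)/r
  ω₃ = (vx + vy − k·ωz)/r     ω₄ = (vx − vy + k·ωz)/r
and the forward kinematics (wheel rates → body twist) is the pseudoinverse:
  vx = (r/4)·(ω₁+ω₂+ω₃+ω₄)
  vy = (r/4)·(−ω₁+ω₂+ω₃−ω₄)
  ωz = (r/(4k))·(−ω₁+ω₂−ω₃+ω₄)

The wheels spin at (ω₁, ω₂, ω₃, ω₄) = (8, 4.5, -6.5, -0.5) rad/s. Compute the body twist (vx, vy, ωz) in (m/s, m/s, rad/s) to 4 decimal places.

k = lx + ly = 0.15 + 0.18 = 0.3300
ω₁+ω₂+ω₃+ω₄ = 5.5000  →  vx = (0.1/4)·5.5000 = 0.1375
−ω₁+ω₂+ω₃−ω₄ = -9.5000  →  vy = (0.1/4)·-9.5000 = -0.2375
−ω₁+ω₂−ω₃+ω₄ = 2.5000  →  ωz = (0.1/1.3200)·2.5000 = 0.1894

(0.1375, -0.2375, 0.1894)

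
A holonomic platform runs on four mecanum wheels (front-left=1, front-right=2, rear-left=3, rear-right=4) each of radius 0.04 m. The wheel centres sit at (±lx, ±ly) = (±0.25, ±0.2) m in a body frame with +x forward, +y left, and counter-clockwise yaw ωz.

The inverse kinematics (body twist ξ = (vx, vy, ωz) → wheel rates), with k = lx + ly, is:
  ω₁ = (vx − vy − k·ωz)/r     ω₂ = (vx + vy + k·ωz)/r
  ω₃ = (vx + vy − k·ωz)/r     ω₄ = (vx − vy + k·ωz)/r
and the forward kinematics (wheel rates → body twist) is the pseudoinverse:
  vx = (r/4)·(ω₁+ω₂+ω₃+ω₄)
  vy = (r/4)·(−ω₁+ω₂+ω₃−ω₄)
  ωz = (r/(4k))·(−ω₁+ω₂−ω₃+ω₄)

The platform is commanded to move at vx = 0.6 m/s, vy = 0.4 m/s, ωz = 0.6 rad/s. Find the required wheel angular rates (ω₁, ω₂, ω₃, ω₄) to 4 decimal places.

k = lx + ly = 0.25 + 0.2 = 0.4500;  k·ωz = 0.4500·0.6 = 0.2700
ω₁ (FL) = (vx − vy − k·ωz)/r = -0.0700/0.04 = -1.7500
ω₂ (FR) = (vx + vy + k·ωz)/r = 1.2700/0.04 = 31.7500
ω₃ (RL) = (vx + vy − k·ωz)/r = 0.7300/0.04 = 18.2500
ω₄ (RR) = (vx − vy + k·ωz)/r = 0.4700/0.04 = 11.7500

(-1.7500, 31.7500, 18.2500, 11.7500)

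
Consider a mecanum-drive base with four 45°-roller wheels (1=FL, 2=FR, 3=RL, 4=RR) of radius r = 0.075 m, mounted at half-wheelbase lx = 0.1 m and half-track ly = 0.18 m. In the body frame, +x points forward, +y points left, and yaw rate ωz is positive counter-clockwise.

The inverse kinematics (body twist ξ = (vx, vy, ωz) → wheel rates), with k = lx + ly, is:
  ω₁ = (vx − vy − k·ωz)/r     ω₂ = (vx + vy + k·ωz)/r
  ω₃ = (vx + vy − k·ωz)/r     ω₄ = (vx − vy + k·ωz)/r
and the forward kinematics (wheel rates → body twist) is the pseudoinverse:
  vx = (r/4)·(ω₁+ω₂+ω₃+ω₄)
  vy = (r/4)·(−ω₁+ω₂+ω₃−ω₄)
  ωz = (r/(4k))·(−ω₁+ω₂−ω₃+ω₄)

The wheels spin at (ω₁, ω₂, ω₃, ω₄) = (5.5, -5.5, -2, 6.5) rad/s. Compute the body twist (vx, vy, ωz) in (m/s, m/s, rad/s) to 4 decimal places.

k = lx + ly = 0.1 + 0.18 = 0.2800
ω₁+ω₂+ω₃+ω₄ = 4.5000  →  vx = (0.075/4)·4.5000 = 0.0844
−ω₁+ω₂+ω₃−ω₄ = -19.5000  →  vy = (0.075/4)·-19.5000 = -0.3656
−ω₁+ω₂−ω₃+ω₄ = -2.5000  →  ωz = (0.075/1.1200)·-2.5000 = -0.1674

(0.0844, -0.3656, -0.1674)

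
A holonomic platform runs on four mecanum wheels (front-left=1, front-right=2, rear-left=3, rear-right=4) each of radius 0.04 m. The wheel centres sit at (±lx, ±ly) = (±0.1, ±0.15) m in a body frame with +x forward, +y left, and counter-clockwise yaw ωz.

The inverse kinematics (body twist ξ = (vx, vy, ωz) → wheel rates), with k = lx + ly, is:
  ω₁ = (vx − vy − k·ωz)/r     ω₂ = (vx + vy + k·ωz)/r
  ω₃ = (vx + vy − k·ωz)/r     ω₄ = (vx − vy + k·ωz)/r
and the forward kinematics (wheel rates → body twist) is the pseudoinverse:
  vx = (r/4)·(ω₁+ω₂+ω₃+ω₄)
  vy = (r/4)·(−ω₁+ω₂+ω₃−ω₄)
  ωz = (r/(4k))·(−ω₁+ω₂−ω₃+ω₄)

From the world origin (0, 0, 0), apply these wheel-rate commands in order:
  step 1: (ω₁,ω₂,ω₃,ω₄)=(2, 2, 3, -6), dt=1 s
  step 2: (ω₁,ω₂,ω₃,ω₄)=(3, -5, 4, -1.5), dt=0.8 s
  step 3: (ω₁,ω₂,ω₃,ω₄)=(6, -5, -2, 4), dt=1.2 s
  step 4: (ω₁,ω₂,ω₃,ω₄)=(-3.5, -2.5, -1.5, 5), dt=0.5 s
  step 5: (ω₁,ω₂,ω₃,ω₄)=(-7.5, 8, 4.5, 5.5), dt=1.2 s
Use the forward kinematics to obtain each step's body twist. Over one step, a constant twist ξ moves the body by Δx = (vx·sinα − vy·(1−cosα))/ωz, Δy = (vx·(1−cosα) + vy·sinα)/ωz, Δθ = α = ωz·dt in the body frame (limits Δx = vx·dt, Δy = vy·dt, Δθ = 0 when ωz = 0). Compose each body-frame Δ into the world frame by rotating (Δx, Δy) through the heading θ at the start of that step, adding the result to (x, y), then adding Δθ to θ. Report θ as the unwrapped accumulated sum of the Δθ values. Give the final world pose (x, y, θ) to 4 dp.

step 1: ξ=(vx,vy,ωz)=(0.0100, 0.0900, -0.3600), dt=1.0 → body Δ=(0.0258, 0.0863, -0.3600) → world pose (0.0258, 0.0863, -0.3600)
step 2: ξ=(vx,vy,ωz)=(0.0050, -0.0250, -0.5400), dt=0.8 → body Δ=(-0.0004, -0.0202, -0.4320) → world pose (0.0183, 0.0675, -0.7920)
step 3: ξ=(vx,vy,ωz)=(0.0300, -0.1700, -0.2000), dt=1.2 → body Δ=(0.0113, -0.2063, -0.2400) → world pose (-0.1206, -0.0855, -1.0320)
step 4: ξ=(vx,vy,ωz)=(-0.0250, -0.0550, 0.3000), dt=0.5 → body Δ=(-0.0104, -0.0283, 0.1500) → world pose (-0.1503, -0.0911, -0.8820)
step 5: ξ=(vx,vy,ωz)=(0.1050, 0.1450, 0.6600), dt=1.2 → body Δ=(0.0479, 0.2037, 0.7920) → world pose (0.0374, 0.0014, -0.0900)

(0.0374, 0.0014, -0.0900)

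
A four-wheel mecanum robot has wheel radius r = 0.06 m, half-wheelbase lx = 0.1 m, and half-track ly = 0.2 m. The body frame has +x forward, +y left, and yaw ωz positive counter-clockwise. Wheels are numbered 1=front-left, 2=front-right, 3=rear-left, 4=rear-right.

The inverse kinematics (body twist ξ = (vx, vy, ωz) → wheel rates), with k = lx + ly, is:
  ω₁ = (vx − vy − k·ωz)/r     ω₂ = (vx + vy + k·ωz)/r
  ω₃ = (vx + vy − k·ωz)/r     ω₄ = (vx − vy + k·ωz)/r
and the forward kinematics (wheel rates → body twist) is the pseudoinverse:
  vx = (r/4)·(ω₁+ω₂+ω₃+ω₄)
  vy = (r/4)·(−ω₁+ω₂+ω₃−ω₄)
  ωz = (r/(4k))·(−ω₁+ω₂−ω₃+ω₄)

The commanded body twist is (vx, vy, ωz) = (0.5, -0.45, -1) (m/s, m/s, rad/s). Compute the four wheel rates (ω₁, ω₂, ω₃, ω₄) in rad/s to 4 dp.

(20.8333, -4.1667, 5.8333, 10.8333)

k = lx + ly = 0.1 + 0.2 = 0.3000;  k·ωz = 0.3000·-1 = -0.3000
ω₁ (FL) = (vx − vy − k·ωz)/r = 1.2500/0.06 = 20.8333
ω₂ (FR) = (vx + vy + k·ωz)/r = -0.2500/0.06 = -4.1667
ω₃ (RL) = (vx + vy − k·ωz)/r = 0.3500/0.06 = 5.8333
ω₄ (RR) = (vx − vy + k·ωz)/r = 0.6500/0.06 = 10.8333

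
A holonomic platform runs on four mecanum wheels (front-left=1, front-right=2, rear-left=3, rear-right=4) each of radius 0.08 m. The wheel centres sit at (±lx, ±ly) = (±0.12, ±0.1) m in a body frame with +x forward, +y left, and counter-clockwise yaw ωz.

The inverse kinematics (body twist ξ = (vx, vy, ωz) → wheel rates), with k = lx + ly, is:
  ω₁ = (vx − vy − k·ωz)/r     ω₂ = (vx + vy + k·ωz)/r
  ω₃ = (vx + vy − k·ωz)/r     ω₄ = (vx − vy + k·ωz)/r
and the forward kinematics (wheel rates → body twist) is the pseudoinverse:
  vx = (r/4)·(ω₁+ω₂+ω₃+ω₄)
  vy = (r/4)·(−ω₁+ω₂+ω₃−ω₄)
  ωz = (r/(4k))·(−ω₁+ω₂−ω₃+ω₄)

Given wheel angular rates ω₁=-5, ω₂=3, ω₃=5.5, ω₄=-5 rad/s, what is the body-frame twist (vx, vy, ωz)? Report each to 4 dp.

(-0.0300, 0.3700, -0.2273)

k = lx + ly = 0.12 + 0.1 = 0.2200
ω₁+ω₂+ω₃+ω₄ = -1.5000  →  vx = (0.08/4)·-1.5000 = -0.0300
−ω₁+ω₂+ω₃−ω₄ = 18.5000  →  vy = (0.08/4)·18.5000 = 0.3700
−ω₁+ω₂−ω₃+ω₄ = -2.5000  →  ωz = (0.08/0.8800)·-2.5000 = -0.2273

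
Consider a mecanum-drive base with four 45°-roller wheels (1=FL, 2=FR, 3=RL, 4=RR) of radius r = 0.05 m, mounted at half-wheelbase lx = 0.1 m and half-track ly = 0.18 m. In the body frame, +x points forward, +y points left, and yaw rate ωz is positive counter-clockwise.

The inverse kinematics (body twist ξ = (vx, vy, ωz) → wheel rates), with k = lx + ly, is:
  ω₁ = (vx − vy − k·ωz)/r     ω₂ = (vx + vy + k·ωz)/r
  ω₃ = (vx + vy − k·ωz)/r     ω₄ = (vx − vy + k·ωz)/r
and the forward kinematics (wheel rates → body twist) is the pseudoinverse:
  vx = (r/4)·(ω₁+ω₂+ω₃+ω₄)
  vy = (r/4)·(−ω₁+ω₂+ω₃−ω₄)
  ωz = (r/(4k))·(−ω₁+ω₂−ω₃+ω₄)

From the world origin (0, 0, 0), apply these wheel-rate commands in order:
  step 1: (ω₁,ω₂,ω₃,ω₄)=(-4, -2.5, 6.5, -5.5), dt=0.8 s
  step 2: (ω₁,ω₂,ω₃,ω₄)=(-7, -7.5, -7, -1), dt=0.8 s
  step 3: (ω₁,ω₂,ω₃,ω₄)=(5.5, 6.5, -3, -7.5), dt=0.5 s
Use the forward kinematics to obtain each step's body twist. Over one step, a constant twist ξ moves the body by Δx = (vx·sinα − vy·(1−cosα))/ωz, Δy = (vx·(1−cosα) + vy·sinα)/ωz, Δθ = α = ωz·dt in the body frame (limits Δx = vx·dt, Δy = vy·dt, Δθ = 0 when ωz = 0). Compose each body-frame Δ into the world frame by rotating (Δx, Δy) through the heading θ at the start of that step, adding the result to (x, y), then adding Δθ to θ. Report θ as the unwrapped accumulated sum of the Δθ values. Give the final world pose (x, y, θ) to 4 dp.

(-0.2460, 0.1725, -0.2567)

step 1: ξ=(vx,vy,ωz)=(-0.0688, 0.1688, -0.4688), dt=0.8 → body Δ=(-0.0287, 0.1421, -0.3750) → world pose (-0.0287, 0.1421, -0.3750)
step 2: ξ=(vx,vy,ωz)=(-0.2812, -0.0813, 0.2455), dt=0.8 → body Δ=(-0.2172, -0.0866, 0.1964) → world pose (-0.2625, 0.1410, -0.1786)
step 3: ξ=(vx,vy,ωz)=(0.0188, 0.0687, -0.1563), dt=0.5 → body Δ=(0.0107, 0.0340, -0.0781) → world pose (-0.2460, 0.1725, -0.2567)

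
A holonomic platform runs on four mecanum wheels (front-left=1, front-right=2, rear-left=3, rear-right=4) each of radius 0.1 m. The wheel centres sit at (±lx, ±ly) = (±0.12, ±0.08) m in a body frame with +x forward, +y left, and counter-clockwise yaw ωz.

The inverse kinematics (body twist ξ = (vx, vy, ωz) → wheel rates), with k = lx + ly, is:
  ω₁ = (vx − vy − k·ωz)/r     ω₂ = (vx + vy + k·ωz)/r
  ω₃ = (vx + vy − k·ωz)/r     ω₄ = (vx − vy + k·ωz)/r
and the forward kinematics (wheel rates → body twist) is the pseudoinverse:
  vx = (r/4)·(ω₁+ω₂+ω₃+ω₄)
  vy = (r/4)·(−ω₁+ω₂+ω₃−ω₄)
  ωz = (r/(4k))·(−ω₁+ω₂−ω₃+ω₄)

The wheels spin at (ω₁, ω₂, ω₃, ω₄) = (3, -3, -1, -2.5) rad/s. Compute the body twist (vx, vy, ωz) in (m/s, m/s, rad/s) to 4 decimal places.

k = lx + ly = 0.12 + 0.08 = 0.2000
ω₁+ω₂+ω₃+ω₄ = -3.5000  →  vx = (0.1/4)·-3.5000 = -0.0875
−ω₁+ω₂+ω₃−ω₄ = -4.5000  →  vy = (0.1/4)·-4.5000 = -0.1125
−ω₁+ω₂−ω₃+ω₄ = -7.5000  →  ωz = (0.1/0.8000)·-7.5000 = -0.9375

(-0.0875, -0.1125, -0.9375)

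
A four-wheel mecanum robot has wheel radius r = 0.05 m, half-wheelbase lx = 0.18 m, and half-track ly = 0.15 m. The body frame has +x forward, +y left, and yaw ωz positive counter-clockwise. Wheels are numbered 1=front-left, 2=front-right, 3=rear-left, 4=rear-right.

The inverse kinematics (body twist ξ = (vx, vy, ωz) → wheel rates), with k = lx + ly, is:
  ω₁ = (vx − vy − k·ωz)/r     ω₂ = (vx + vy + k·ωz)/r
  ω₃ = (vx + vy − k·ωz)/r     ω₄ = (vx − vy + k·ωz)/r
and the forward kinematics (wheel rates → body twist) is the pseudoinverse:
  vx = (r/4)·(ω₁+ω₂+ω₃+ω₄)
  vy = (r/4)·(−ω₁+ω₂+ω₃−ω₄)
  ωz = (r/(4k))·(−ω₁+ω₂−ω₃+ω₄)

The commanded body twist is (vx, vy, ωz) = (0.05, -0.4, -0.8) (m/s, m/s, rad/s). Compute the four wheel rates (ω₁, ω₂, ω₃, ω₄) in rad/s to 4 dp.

(14.2800, -12.2800, -1.7200, 3.7200)

k = lx + ly = 0.18 + 0.15 = 0.3300;  k·ωz = 0.3300·-0.8 = -0.2640
ω₁ (FL) = (vx − vy − k·ωz)/r = 0.7140/0.05 = 14.2800
ω₂ (FR) = (vx + vy + k·ωz)/r = -0.6140/0.05 = -12.2800
ω₃ (RL) = (vx + vy − k·ωz)/r = -0.0860/0.05 = -1.7200
ω₄ (RR) = (vx − vy + k·ωz)/r = 0.1860/0.05 = 3.7200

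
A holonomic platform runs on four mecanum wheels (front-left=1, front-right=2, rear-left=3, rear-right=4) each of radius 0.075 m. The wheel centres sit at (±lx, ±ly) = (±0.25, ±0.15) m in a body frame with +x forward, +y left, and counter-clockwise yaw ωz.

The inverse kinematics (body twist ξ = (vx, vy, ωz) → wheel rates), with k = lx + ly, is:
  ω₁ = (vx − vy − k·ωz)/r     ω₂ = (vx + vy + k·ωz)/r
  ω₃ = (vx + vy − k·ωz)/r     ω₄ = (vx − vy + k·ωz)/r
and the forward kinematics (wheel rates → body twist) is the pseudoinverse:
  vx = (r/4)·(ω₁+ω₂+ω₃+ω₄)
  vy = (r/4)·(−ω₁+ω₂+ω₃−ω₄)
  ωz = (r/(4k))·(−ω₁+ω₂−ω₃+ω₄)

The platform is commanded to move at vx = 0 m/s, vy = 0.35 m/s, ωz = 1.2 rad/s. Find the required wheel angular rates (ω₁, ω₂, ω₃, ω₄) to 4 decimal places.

(-11.0667, 11.0667, -1.7333, 1.7333)

k = lx + ly = 0.25 + 0.15 = 0.4000;  k·ωz = 0.4000·1.2 = 0.4800
ω₁ (FL) = (vx − vy − k·ωz)/r = -0.8300/0.075 = -11.0667
ω₂ (FR) = (vx + vy + k·ωz)/r = 0.8300/0.075 = 11.0667
ω₃ (RL) = (vx + vy − k·ωz)/r = -0.1300/0.075 = -1.7333
ω₄ (RR) = (vx − vy + k·ωz)/r = 0.1300/0.075 = 1.7333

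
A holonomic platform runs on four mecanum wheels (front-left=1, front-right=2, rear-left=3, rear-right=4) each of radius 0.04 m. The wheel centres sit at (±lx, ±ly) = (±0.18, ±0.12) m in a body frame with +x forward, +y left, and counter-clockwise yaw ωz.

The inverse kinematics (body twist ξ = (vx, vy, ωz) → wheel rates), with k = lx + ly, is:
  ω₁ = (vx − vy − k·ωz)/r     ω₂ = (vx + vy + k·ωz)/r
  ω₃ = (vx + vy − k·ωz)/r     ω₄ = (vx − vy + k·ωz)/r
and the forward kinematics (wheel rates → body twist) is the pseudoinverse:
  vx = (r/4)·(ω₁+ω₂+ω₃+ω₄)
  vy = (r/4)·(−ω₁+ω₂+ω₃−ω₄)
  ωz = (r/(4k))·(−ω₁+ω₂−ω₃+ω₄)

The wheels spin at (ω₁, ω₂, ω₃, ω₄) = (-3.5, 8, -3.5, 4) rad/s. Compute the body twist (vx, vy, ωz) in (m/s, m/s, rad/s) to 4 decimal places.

k = lx + ly = 0.18 + 0.12 = 0.3000
ω₁+ω₂+ω₃+ω₄ = 5.0000  →  vx = (0.04/4)·5.0000 = 0.0500
−ω₁+ω₂+ω₃−ω₄ = 4.0000  →  vy = (0.04/4)·4.0000 = 0.0400
−ω₁+ω₂−ω₃+ω₄ = 19.0000  →  ωz = (0.04/1.2000)·19.0000 = 0.6333

(0.0500, 0.0400, 0.6333)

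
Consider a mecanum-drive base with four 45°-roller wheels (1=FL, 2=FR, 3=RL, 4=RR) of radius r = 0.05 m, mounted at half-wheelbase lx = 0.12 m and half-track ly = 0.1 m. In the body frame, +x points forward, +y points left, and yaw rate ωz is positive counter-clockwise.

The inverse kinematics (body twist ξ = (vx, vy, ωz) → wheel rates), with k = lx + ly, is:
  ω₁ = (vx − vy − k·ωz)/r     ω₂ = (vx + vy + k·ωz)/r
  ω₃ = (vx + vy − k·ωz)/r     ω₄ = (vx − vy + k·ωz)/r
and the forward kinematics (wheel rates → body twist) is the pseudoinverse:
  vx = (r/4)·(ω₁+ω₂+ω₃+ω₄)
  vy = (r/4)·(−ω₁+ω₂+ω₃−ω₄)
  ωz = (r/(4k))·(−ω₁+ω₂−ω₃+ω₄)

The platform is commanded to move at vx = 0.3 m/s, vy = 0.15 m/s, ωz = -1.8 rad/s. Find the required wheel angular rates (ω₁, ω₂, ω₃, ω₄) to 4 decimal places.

k = lx + ly = 0.12 + 0.1 = 0.2200;  k·ωz = 0.2200·-1.8 = -0.3960
ω₁ (FL) = (vx − vy − k·ωz)/r = 0.5460/0.05 = 10.9200
ω₂ (FR) = (vx + vy + k·ωz)/r = 0.0540/0.05 = 1.0800
ω₃ (RL) = (vx + vy − k·ωz)/r = 0.8460/0.05 = 16.9200
ω₄ (RR) = (vx − vy + k·ωz)/r = -0.2460/0.05 = -4.9200

(10.9200, 1.0800, 16.9200, -4.9200)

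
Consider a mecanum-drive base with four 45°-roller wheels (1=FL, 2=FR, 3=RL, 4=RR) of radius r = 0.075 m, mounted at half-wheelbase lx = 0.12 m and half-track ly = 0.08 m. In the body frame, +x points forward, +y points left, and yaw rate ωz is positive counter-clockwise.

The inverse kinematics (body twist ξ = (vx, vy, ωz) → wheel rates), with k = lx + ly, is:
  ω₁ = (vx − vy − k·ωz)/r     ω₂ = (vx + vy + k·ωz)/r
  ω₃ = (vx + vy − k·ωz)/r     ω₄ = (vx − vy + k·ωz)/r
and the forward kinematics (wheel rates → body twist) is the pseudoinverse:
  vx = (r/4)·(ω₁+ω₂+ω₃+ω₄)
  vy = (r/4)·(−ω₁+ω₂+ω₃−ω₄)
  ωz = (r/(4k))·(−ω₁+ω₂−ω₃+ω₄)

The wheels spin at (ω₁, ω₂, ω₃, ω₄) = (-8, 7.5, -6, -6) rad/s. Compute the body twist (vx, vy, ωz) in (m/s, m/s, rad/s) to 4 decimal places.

k = lx + ly = 0.12 + 0.08 = 0.2000
ω₁+ω₂+ω₃+ω₄ = -12.5000  →  vx = (0.075/4)·-12.5000 = -0.2344
−ω₁+ω₂+ω₃−ω₄ = 15.5000  →  vy = (0.075/4)·15.5000 = 0.2906
−ω₁+ω₂−ω₃+ω₄ = 15.5000  →  ωz = (0.075/0.8000)·15.5000 = 1.4531

(-0.2344, 0.2906, 1.4531)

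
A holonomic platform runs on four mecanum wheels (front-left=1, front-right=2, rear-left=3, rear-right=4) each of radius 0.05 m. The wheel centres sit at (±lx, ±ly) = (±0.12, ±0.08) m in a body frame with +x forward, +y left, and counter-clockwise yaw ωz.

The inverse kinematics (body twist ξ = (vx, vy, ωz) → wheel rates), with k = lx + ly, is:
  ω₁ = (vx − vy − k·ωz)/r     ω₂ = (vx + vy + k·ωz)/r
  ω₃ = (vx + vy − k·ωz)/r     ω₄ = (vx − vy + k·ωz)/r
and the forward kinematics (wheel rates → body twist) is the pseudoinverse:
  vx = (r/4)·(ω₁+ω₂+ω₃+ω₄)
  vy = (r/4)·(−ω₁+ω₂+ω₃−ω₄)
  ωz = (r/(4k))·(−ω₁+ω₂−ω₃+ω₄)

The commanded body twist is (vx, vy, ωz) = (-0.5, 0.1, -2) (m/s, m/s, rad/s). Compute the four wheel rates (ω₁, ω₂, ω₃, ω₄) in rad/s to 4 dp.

(-4.0000, -16.0000, 0.0000, -20.0000)

k = lx + ly = 0.12 + 0.08 = 0.2000;  k·ωz = 0.2000·-2 = -0.4000
ω₁ (FL) = (vx − vy − k·ωz)/r = -0.2000/0.05 = -4.0000
ω₂ (FR) = (vx + vy + k·ωz)/r = -0.8000/0.05 = -16.0000
ω₃ (RL) = (vx + vy − k·ωz)/r = 0.0000/0.05 = 0.0000
ω₄ (RR) = (vx − vy + k·ωz)/r = -1.0000/0.05 = -20.0000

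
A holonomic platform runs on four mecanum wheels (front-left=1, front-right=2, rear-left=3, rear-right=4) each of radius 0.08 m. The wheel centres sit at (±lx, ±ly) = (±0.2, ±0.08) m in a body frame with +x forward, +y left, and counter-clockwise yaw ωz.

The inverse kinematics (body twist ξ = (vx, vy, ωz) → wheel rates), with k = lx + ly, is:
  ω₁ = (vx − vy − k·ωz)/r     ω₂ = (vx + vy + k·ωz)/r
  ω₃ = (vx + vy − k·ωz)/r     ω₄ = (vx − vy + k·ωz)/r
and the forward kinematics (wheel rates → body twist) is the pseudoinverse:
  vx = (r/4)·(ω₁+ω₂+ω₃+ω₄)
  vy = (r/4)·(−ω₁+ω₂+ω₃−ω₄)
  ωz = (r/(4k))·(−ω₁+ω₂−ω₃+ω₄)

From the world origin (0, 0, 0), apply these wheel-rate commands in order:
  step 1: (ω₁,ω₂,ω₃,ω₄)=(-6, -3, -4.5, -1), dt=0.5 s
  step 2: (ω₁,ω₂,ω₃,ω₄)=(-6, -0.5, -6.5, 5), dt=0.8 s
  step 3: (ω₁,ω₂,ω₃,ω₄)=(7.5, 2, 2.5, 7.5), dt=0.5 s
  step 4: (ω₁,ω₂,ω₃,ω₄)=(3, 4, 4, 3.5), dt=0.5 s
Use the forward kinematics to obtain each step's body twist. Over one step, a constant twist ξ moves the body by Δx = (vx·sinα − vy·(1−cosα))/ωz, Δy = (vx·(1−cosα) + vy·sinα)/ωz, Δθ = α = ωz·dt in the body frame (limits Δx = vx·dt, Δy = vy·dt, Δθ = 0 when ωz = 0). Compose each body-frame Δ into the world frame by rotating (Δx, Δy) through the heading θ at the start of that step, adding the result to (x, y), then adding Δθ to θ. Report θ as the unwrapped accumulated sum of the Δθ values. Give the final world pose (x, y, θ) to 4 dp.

(0.0335, 0.1110, 1.2036)

step 1: ξ=(vx,vy,ωz)=(-0.2900, -0.0100, 0.4643), dt=0.5 → body Δ=(-0.1431, -0.0217, 0.2321) → world pose (-0.1431, -0.0217, 0.2321)
step 2: ξ=(vx,vy,ωz)=(-0.1600, -0.1200, 1.2143), dt=0.8 → body Δ=(-0.0657, -0.1390, 0.9714) → world pose (-0.1751, -0.1721, 1.2036)
step 3: ξ=(vx,vy,ωz)=(0.3900, -0.2100, -0.0357), dt=0.5 → body Δ=(0.1941, -0.1067, -0.0179) → world pose (-0.0058, -0.0293, 1.1857)
step 4: ξ=(vx,vy,ωz)=(0.2900, 0.0300, 0.0357), dt=0.5 → body Δ=(0.1449, 0.0163, 0.0179) → world pose (0.0335, 0.1110, 1.2036)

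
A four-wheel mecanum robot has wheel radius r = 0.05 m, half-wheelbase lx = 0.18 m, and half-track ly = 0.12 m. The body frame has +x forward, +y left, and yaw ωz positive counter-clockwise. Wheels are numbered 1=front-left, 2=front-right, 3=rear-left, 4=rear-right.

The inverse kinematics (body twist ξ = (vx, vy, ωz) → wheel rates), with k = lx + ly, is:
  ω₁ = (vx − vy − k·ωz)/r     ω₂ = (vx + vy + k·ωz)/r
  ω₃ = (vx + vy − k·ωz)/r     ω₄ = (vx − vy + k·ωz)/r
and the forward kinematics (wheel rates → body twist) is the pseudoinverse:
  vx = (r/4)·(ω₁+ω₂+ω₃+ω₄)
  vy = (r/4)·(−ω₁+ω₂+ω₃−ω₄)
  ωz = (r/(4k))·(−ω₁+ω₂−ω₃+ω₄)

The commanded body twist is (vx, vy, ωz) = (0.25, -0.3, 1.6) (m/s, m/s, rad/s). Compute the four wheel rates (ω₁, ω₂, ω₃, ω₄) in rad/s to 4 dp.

k = lx + ly = 0.18 + 0.12 = 0.3000;  k·ωz = 0.3000·1.6 = 0.4800
ω₁ (FL) = (vx − vy − k·ωz)/r = 0.0700/0.05 = 1.4000
ω₂ (FR) = (vx + vy + k·ωz)/r = 0.4300/0.05 = 8.6000
ω₃ (RL) = (vx + vy − k·ωz)/r = -0.5300/0.05 = -10.6000
ω₄ (RR) = (vx − vy + k·ωz)/r = 1.0300/0.05 = 20.6000

(1.4000, 8.6000, -10.6000, 20.6000)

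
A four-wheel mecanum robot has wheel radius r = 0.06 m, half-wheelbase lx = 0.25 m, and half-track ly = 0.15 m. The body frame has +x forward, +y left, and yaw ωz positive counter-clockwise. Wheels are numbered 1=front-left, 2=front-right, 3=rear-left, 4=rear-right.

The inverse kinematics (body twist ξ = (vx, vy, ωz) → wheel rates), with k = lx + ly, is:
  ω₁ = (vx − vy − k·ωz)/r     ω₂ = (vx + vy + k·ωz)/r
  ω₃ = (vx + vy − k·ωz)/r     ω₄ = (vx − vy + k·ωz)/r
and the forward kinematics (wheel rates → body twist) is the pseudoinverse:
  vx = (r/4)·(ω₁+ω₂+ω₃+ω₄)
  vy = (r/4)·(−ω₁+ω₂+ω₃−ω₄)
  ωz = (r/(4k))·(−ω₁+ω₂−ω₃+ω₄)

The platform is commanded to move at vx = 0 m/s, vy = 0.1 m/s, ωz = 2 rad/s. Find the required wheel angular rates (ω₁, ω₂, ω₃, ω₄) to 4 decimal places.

k = lx + ly = 0.25 + 0.15 = 0.4000;  k·ωz = 0.4000·2 = 0.8000
ω₁ (FL) = (vx − vy − k·ωz)/r = -0.9000/0.06 = -15.0000
ω₂ (FR) = (vx + vy + k·ωz)/r = 0.9000/0.06 = 15.0000
ω₃ (RL) = (vx + vy − k·ωz)/r = -0.7000/0.06 = -11.6667
ω₄ (RR) = (vx − vy + k·ωz)/r = 0.7000/0.06 = 11.6667

(-15.0000, 15.0000, -11.6667, 11.6667)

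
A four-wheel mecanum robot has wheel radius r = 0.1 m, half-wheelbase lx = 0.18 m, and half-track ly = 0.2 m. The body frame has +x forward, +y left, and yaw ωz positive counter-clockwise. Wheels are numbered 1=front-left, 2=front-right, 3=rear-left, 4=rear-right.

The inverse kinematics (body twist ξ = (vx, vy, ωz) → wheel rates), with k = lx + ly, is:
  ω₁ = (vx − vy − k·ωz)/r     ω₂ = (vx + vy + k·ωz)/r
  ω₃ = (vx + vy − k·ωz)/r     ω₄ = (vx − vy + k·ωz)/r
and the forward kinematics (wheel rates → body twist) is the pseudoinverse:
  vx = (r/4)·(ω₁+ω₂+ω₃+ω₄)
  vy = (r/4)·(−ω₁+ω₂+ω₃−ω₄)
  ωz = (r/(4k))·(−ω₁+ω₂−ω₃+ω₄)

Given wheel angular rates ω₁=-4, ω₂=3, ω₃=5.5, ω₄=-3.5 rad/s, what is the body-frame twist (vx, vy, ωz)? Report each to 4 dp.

k = lx + ly = 0.18 + 0.2 = 0.3800
ω₁+ω₂+ω₃+ω₄ = 1.0000  →  vx = (0.1/4)·1.0000 = 0.0250
−ω₁+ω₂+ω₃−ω₄ = 16.0000  →  vy = (0.1/4)·16.0000 = 0.4000
−ω₁+ω₂−ω₃+ω₄ = -2.0000  →  ωz = (0.1/1.5200)·-2.0000 = -0.1316

(0.0250, 0.4000, -0.1316)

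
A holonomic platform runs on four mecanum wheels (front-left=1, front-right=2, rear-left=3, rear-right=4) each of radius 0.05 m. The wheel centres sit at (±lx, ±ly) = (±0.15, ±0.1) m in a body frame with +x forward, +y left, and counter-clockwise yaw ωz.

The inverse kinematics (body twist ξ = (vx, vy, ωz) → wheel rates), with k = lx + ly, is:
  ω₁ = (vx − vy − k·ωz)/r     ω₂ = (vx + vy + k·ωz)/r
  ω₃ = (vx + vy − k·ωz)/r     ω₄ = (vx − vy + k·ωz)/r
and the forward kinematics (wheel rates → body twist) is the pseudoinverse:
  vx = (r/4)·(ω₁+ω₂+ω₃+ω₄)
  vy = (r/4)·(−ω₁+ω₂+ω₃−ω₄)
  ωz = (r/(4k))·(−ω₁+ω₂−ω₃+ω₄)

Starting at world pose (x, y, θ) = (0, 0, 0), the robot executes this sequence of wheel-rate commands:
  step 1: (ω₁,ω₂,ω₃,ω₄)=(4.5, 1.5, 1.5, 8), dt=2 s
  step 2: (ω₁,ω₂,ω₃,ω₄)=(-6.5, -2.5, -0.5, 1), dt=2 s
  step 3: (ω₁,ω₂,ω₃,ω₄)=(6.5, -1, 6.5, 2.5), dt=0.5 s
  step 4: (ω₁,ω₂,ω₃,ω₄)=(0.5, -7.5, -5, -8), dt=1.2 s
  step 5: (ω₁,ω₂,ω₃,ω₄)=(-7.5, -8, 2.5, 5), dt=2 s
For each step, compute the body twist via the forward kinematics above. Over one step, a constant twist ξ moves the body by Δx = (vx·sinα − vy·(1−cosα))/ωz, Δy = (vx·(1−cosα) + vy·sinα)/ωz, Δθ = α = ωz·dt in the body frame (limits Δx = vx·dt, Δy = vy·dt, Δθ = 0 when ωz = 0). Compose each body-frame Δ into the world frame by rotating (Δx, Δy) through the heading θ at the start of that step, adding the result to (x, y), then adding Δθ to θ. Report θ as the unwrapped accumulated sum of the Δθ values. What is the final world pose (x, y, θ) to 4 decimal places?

step 1: ξ=(vx,vy,ωz)=(0.1938, -0.1187, 0.1750), dt=2.0 → body Δ=(0.4208, -0.1656, 0.3500) → world pose (0.4208, -0.1656, 0.3500)
step 2: ξ=(vx,vy,ωz)=(-0.1062, 0.0312, 0.2750), dt=2.0 → body Δ=(-0.2187, 0.0024, 0.5500) → world pose (0.2145, -0.2383, 0.9000)
step 3: ξ=(vx,vy,ωz)=(0.1812, -0.0437, -0.5750), dt=0.5 → body Δ=(0.0863, -0.0345, -0.2875) → world pose (0.2952, -0.1922, 0.6125)
step 4: ξ=(vx,vy,ωz)=(-0.2500, -0.0625, -0.5500), dt=1.2 → body Δ=(-0.3026, 0.0258, -0.6600) → world pose (0.0328, -0.3450, -0.0475)
step 5: ξ=(vx,vy,ωz)=(-0.1000, -0.0375, 0.1000), dt=2.0 → body Δ=(-0.1912, -0.0944, 0.2000) → world pose (-0.1627, -0.4303, 0.1525)

(-0.1627, -0.4303, 0.1525)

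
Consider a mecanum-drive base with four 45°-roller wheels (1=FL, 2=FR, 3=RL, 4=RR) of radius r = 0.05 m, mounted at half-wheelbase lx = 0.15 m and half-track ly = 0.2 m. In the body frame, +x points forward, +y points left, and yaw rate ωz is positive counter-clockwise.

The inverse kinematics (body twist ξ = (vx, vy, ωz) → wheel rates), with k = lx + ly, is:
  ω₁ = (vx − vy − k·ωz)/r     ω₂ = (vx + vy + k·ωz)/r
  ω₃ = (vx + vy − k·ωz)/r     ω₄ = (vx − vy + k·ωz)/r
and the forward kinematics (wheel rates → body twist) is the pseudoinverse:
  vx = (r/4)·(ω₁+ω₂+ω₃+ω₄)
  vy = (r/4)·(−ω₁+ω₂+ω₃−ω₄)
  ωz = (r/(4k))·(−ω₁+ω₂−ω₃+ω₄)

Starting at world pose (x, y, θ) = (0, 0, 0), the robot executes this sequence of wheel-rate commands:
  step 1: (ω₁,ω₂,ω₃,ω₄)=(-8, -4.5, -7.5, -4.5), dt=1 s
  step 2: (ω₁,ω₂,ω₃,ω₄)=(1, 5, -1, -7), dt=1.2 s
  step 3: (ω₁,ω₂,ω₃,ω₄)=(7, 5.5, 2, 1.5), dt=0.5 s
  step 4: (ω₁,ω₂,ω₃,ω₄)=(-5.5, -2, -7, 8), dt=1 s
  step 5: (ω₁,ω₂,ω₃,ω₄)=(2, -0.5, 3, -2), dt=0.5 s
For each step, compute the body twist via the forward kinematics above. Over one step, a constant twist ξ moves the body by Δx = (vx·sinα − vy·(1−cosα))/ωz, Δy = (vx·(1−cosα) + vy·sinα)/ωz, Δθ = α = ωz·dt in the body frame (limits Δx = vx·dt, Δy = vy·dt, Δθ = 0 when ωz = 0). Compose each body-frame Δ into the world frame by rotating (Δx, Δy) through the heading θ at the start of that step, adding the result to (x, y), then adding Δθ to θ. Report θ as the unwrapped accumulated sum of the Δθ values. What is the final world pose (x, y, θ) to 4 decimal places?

step 1: ξ=(vx,vy,ωz)=(-0.3063, 0.0063, 0.2321), dt=1.0 → body Δ=(-0.3042, -0.0292, 0.2321) → world pose (-0.3042, -0.0292, 0.2321)
step 2: ξ=(vx,vy,ωz)=(-0.0250, 0.1250, -0.0714), dt=1.2 → body Δ=(-0.0235, 0.1511, -0.0857) → world pose (-0.3619, 0.1124, 0.1464)
step 3: ξ=(vx,vy,ωz)=(0.2000, -0.0125, -0.0714), dt=0.5 → body Δ=(0.0999, -0.0080, -0.0357) → world pose (-0.2619, 0.1191, 0.1107)
step 4: ξ=(vx,vy,ωz)=(-0.0813, -0.1438, 0.6607), dt=1.0 → body Δ=(-0.0297, -0.1594, 0.6607) → world pose (-0.2738, -0.0426, 0.7714)
step 5: ξ=(vx,vy,ωz)=(0.0313, 0.0313, -0.2679), dt=0.5 → body Δ=(0.0166, 0.0145, -0.1339) → world pose (-0.2720, -0.0206, 0.6375)

(-0.2720, -0.0206, 0.6375)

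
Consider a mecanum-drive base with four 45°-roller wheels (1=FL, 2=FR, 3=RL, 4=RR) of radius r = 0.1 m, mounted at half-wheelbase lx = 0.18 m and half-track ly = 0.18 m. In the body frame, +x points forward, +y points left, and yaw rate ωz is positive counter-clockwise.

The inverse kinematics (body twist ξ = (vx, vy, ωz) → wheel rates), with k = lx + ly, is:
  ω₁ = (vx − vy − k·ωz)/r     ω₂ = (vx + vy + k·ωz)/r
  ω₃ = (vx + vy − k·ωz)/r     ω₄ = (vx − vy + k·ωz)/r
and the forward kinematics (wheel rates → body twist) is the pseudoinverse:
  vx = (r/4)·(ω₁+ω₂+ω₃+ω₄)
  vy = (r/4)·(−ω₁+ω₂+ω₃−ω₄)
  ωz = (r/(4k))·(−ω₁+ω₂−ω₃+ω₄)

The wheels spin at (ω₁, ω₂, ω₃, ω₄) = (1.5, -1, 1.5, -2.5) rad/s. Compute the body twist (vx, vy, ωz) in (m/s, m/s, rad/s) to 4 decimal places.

(-0.0125, 0.0375, -0.4514)

k = lx + ly = 0.18 + 0.18 = 0.3600
ω₁+ω₂+ω₃+ω₄ = -0.5000  →  vx = (0.1/4)·-0.5000 = -0.0125
−ω₁+ω₂+ω₃−ω₄ = 1.5000  →  vy = (0.1/4)·1.5000 = 0.0375
−ω₁+ω₂−ω₃+ω₄ = -6.5000  →  ωz = (0.1/1.4400)·-6.5000 = -0.4514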